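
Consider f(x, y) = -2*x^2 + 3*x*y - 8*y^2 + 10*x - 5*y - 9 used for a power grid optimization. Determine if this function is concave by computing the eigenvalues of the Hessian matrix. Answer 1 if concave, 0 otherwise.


The Hessian of f(x,y) = -2*x^2 + 3*x*y - 8*y^2 + 10*x - 5*y - 9 is:
H = [[-4, 3], [3, -16]]
Trace = -4 - 16 = -20
Determinant = -4*-16 - (3)^2 = 55
Discriminant = (-20)^2 - 4*55 = 180.0
Eigenvalues: lambda_1 = -16.7082, lambda_2 = -3.2918
The function is concave.

1


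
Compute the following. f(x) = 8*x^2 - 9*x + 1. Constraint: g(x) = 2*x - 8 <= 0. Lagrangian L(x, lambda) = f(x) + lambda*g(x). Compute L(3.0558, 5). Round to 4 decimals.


Step 1: Evaluate f(x).
f(3.0558) = 8*3.0558^2 - 9*3.0558 + 1 = 48.2011
Step 2: Evaluate g(x).
g(3.0558) = 2*3.0558 - 8 = -1.8884
Step 3: Compute Lagrangian.
L = 48.2011 + 5*-1.8884 = 38.7591


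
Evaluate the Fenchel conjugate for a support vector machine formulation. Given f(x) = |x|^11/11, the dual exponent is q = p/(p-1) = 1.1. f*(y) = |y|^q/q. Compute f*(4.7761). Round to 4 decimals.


The conjugate exponent q satisfies 1/p + 1/q = 1.
p = 11, so q = 11/(11 - 1) = 1.1
|y|^q = 4.7761^1.1 = 5.5845
f*(4.7761) = 5.5845 / 1.1 = 5.0768


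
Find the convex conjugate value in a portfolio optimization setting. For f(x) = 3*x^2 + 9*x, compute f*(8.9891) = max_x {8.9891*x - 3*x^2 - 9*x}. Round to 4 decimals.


f*(y) = sup_x {y*x - a*x^2 - b*x} = sup_x {(y-b)*x - a*x^2}
FOC: (y - b) - 2a*x = 0 => x* = (y - b)/(2a)
x* = (8.9891 - 9)/(2*3) = -0.0018
f*(8.9891) = (y-b)^2/(4a) = (8.9891 - 9)^2/(4*3)
= 0.0001/12 = 0.0


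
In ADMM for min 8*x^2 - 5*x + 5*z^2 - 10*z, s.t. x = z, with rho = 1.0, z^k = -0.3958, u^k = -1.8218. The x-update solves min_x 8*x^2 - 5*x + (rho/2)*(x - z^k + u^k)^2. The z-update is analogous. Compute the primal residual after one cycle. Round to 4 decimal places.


ADMM iteration with rho = 1.0, z^k = -0.3958, u^k = -1.8218
Step 1: x-update.
Minimize 8*x^2 - 5*x + (1.0/2)*(x + 0.3958 - 1.8218)^2
FOC: (2*8 + 1.0)*x = 5 + 1.0*(-0.3958 + 1.8218)
x^{k+1} = 0.378
Step 2: z-update.
Minimize 5*z^2 - 10*z + (1.0/2)*(0.378 - z - 1.8218)^2
FOC: (2*5 + 1.0)*z = 10 + 1.0*(0.378 - 1.8218)
z^{k+1} = 0.7778
Step 3: u-update.
u^{k+1} = -1.8218 + 0.378 - 0.7778 = -2.2216
Step 4: Primal residual = |0.378 - 0.7778| = 0.3998


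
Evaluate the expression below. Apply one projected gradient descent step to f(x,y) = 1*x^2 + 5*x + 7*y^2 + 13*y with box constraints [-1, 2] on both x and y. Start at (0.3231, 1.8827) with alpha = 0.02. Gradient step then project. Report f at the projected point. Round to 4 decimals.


Step 1: Compute gradient at (0.3231, 1.8827).
grad_x = 2*1*0.3231 + 5 = 5.6462
grad_y = 2*7*1.8827 + 13 = 39.3578
Step 2: Gradient step.
x_raw = 0.3231 - 0.02*5.6462 = 0.2102
y_raw = 1.8827 - 0.02*39.3578 = 1.0955
Step 3: Project onto [-1, 2].
x_proj = clip(0.2102) = 0.2102
y_proj = clip(1.0955) = 1.0955
Step 4: Evaluate f.
f(0.2102, 1.0955) = 23.7386


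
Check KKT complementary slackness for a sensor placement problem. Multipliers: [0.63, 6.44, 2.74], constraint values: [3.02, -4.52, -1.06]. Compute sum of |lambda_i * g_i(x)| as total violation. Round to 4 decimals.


KKT complementary slackness check:
lambda_1 * g_1 = 0.63 * 3.02 = 1.9026
lambda_2 * g_2 = 6.44 * -4.52 = -29.1088
lambda_3 * g_3 = 2.74 * -1.06 = -2.9044
Total violation = 1.9026 + 29.1088 + 2.9044 = 33.9158


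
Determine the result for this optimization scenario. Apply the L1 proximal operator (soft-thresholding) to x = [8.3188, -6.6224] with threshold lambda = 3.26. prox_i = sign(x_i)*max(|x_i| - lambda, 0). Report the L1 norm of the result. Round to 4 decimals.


Soft-thresholding with lambda = 3.26:
prox(8.3188) = sign(8.3188)*max(|8.3188| - 3.26, 0) = 5.0588
prox(-6.6224) = sign(-6.6224)*max(|-6.6224| - 3.26, 0) = -3.3624
prox(x) = [5.0588, -3.3624]
||prox(x)||_1 = 5.0588 + 3.3624 = 8.4212


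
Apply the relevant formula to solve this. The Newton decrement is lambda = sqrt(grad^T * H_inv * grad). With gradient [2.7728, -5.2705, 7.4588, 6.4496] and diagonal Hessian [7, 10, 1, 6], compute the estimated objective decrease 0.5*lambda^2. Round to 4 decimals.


Step 1: H is diagonal, so H^(-1) * g = [0.3961, -0.5271, 7.4588, 1.0749].
Step 2: g^T H^(-1) g = sum_i g_i^2 / H_ii
  = (2.7728)^2/7 + (-5.2705)^2/10 + (7.4588)^2/1 + (6.4496)^2/6
  = 1.0983 + 2.7778 + 55.6337 + 6.9329 = 66.4428
Step 3: Objective decrease = 0.5 * g^T H^(-1) g = 33.2214


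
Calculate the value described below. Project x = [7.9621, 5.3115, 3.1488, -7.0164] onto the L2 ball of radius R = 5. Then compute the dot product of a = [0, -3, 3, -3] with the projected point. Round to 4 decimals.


Step 1: Compute ||x|| (intermediates to 6 decimals).
||x|| = sqrt(7.9621^2 + 5.3115^2 + 3.1488^2 + (-7.0164)^2) = 12.278106
Step 2: Project.
Since ||x|| > R, scale = R/||x|| = 5/12.278106 = 0.407229, proj(x) = scale * x
proj(x) = [3.242398, 2.162997, 1.282283, -2.857282]
Step 3: Dot product.
a^T * proj(x) = 0*3.242398 - 3*2.162997 + 3*1.282283 - 3*(-2.857282) = 5.9297


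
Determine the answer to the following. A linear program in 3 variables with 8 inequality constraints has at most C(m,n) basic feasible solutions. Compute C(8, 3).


Each vertex corresponds to some choice of n active constraints out of m, so the number of vertices is at most C(m, n) = m! / (n!(m-n)!).
m = 8, n = 3
Numerator: 8 * 7 * 6
Denominator: 3! = 6
C(8, 3) = 56


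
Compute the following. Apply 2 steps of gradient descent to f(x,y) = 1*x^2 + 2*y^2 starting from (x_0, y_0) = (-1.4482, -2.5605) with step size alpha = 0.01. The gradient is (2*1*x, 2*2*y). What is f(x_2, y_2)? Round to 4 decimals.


Gradient descent on f(x,y) = 1*x^2 + 2*y^2.
Starting point: (-1.4482, -2.5605), alpha = 0.01
Step 1: grad_x = 2*1*-1.4482 = -2.8964, grad_y = 2*2*-2.5605 = -10.242
  x_1 = -1.4482 - 0.01*-2.8964 = -1.4192
  y_1 = -2.5605 - 0.01*-10.242 = -2.4581
Step 2: grad_x = 2*1*-1.4192 = -2.8385, grad_y = 2*2*-2.4581 = -9.8323
  x_2 = -1.4192 - 0.01*-2.8385 = -1.3909
  y_2 = -2.4581 - 0.01*-9.8323 = -2.3598
f(-1.3909, -2.3598) = 1*(-1.3909)^2 + 2*(-2.3598)^2 = 13.0714


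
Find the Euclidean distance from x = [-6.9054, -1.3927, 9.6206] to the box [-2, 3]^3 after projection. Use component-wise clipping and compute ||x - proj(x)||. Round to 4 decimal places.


Project each component onto [-2, 3].
clip(-6.9054) = -2.0, clip(-1.3927) = -1.3927, clip(9.6206) = 3.0
Projection = [-2.0, -1.3927, 3.0]
Squared diffs: [24.0629, 0.0, 43.8323]
Distance = sqrt(67.8952) = 8.2399


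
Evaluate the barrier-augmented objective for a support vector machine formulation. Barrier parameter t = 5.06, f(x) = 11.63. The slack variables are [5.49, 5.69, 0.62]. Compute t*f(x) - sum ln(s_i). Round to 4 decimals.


Step 1: Compute log-barrier.
ln values: [1.7029, 1.7387, -0.478]
phi = -(1.7029 + 1.7387 - 0.478) = -2.9636
Step 2: Compute augmented objective.
t*f(x) = 5.06*11.63 = 58.8478
Total = 58.8478 - 2.9636 = 55.8842


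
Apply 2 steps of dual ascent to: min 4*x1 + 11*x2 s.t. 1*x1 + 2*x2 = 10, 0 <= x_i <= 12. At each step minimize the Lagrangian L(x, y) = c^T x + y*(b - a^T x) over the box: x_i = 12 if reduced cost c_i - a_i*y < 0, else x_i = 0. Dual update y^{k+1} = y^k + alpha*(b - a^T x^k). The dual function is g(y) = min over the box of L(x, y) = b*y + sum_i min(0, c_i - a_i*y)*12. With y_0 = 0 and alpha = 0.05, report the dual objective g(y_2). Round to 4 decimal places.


Dual ascent for LP: min 4*x1 + 11*x2, 1*x1 + 2*x2 = 10, 0 <= x_i <= 12
Step 1: y^k = 0.0, reduced costs: (4.0, 11.0)
  x^k = (0.0, 0.0), subgradient = b - a^T x = 10.0
  y^{k+1} = 0.0 + 0.05*10.0 = 0.5
Step 2: y^k = 0.5, reduced costs: (3.5, 10.0)
  x^k = (0.0, 0.0), subgradient = b - a^T x = 10.0
  y^{k+1} = 0.5 + 0.05*10.0 = 1.0
Dual objective at y_2 = 1.0: reduced costs (3.0, 9.0), box minimizer x = (0.0, 0.0)
g(y_2) = b*y + (c1 - a1*y)*x1 + (c2 - a2*y)*x2 = 10*1.0 + 3.0*0.0 + 9.0*0.0 = 10.0 + 0.0 + 0.0 = 10.0


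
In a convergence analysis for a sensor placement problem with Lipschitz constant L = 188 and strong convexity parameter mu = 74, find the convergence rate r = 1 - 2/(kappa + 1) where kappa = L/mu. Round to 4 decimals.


Step 1: Compute the condition number.
kappa = L/mu = 188/74 = 2.5405
Step 2: Compute the convergence rate.
r = 1 - 2/(kappa + 1) = 1 - 2*mu/(L + mu) = (L - mu)/(L + mu) = 114/262 = 0.4351


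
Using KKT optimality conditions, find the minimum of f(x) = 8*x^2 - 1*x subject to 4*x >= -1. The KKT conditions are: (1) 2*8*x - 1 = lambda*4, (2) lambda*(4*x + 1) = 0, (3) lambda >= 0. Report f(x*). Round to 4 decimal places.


Step 1: Try lambda = 0 (constraint inactive).
Stationarity: 2*8*x - 1 = 0
x* = 1/(2*8) = 0.0625
Check constraint: 4*0.0625 = 0.25 >= -1 -- satisfied.
Step 2: Compute optimal value.
f(x*) = 8*0.0625^2 - 1*0.0625 = -0.0313


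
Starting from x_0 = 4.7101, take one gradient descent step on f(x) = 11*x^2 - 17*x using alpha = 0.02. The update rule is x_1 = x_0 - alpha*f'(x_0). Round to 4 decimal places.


We compute the gradient at x_0 and apply the update.
f'(x) = 22*x - 17
f'(4.7101) = 22*4.7101 - 17 = 86.6222
x_1 = 4.7101 - 0.02*86.6222 = 2.9777


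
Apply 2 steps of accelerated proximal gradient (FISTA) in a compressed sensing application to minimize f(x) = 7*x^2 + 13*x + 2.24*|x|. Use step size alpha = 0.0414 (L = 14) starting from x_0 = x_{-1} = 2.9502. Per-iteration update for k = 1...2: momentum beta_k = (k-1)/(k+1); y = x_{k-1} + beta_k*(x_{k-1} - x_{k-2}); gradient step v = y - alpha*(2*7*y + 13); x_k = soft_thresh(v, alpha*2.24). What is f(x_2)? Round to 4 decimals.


FISTA on f(x) = 7*x^2 + 13*x + 2.24*|x|
L = 14, alpha = 0.0414
Iteration 1: beta = 0.0, y = 2.9502 + 0.0*(2.9502 - 2.9502) = 2.9502
  grad(y) = 54.3028, v = y - alpha*grad = 0.7021
  prox(v) = soft_thresh(0.7021, 0.0927) = 0.6093
Iteration 2: beta = 0.3333, y = 0.6093 + 0.3333*(0.6093 - 2.9502) = -0.171
  grad(y) = 10.6065, v = y - alpha*grad = -0.6101
  prox(v) = soft_thresh(-0.6101, 0.0927) = -0.5173
f(x_2) = 7*(-0.5173)^2 + 13*(-0.5173) + 2.24*|-0.5173| = -3.6931


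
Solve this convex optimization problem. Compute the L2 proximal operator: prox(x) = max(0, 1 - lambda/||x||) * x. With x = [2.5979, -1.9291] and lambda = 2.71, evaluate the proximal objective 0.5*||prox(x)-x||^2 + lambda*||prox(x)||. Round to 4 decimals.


Step 1: Compute ||x||.
||x|| = 3.2358
Step 2: Compute scaling factor.
scale = max(0, 1 - 2.71/3.2358) = 0.1625
Step 3: prox(x) = [0.4222, -0.3135]
||prox(x)|| = 0.5258
Step 4: Proximal objective.
0.5*||prox-x||^2 = 3.6721
lambda*||prox|| = 1.4249
Total = 5.097


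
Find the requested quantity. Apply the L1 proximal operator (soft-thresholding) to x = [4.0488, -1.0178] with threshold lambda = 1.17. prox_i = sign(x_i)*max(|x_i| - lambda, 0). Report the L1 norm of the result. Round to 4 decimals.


Soft-thresholding with lambda = 1.17:
prox(4.0488) = sign(4.0488)*max(|4.0488| - 1.17, 0) = 2.8788
prox(-1.0178) = sign(-1.0178)*max(|-1.0178| - 1.17, 0) = 0.0
prox(x) = [2.8788, 0.0]
||prox(x)||_1 = 2.8788 + 0.0 = 2.8788


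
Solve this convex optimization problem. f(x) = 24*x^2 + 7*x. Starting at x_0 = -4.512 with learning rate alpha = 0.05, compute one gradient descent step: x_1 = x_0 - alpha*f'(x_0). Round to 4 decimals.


We compute the gradient at x_0 and apply the update.
f'(x) = 48*x + 7
f'(-4.512) = 48*-4.512 + 7 = -209.576
x_1 = -4.512 - 0.05*-209.576 = 5.9668


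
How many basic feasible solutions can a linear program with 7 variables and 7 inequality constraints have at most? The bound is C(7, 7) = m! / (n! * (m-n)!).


Each vertex corresponds to some choice of n active constraints out of m, so the number of vertices is at most C(m, n) = m! / (n!(m-n)!).
m = 7, n = 7
Numerator: 7 * 6 * 5 * 4 * 3 * 2 * 1
Denominator: 7! = 5040
C(7, 7) = 1


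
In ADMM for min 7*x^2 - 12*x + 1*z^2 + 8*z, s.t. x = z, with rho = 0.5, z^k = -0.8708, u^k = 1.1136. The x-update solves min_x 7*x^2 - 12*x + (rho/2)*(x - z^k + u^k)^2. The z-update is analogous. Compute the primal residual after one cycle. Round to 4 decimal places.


ADMM iteration with rho = 0.5, z^k = -0.8708, u^k = 1.1136
Step 1: x-update.
Minimize 7*x^2 - 12*x + (0.5/2)*(x + 0.8708 + 1.1136)^2
FOC: (2*7 + 0.5)*x = 12 + 0.5*(-0.8708 - 1.1136)
x^{k+1} = 0.7592
Step 2: z-update.
Minimize 1*z^2 + 8*z + (0.5/2)*(0.7592 - z + 1.1136)^2
FOC: (2*1 + 0.5)*z = -8 + 0.5*(0.7592 + 1.1136)
z^{k+1} = -2.8254
Step 3: u-update.
u^{k+1} = 1.1136 + 0.7592 + 2.8254 = 4.6982
Step 4: Primal residual = |0.7592 + 2.8254| = 3.5846


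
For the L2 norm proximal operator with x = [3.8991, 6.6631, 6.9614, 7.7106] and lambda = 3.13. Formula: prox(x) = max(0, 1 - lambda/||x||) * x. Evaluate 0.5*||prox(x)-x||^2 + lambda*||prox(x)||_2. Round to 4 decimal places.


Step 1: Compute ||x||.
||x|| = 12.9427
Step 2: Compute scaling factor.
scale = max(0, 1 - 3.13/12.9427) = 0.7582
Step 3: prox(x) = [2.9562, 5.0517, 5.2779, 5.8459]
||prox(x)|| = 9.8127
Step 4: Proximal objective.
0.5*||prox-x||^2 = 4.8985
lambda*||prox|| = 30.7138
Total = 35.6123


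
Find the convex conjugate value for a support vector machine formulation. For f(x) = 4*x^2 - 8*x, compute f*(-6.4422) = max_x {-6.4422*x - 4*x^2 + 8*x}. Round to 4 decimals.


f*(y) = sup_x {y*x - a*x^2 - b*x} = sup_x {(y-b)*x - a*x^2}
FOC: (y - b) - 2a*x = 0 => x* = (y - b)/(2a)
x* = (-6.4422 + 8)/(2*4) = 0.1947
f*(-6.4422) = (y-b)^2/(4a) = (-6.4422 + 8)^2/(4*4)
= 2.4267/16 = 0.1517


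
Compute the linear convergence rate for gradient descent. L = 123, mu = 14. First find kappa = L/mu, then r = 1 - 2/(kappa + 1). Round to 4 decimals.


Step 1: Compute the condition number.
kappa = L/mu = 123/14 = 8.7857
Step 2: Compute the convergence rate.
r = 1 - 2/(kappa + 1) = 1 - 2*mu/(L + mu) = (L - mu)/(L + mu) = 109/137 = 0.7956


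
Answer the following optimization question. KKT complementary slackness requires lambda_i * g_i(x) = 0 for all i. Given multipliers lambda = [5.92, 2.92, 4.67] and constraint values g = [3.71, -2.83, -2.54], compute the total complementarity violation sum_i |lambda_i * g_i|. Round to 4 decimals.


KKT complementary slackness check:
lambda_1 * g_1 = 5.92 * 3.71 = 21.9632
lambda_2 * g_2 = 2.92 * -2.83 = -8.2636
lambda_3 * g_3 = 4.67 * -2.54 = -11.8618
Total violation = 21.9632 + 8.2636 + 11.8618 = 42.0886


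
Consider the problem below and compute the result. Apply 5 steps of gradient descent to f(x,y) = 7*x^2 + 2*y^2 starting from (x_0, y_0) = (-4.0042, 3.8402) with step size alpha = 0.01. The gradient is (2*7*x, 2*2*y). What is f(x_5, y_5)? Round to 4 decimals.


Gradient descent on f(x,y) = 7*x^2 + 2*y^2.
Starting point: (-4.0042, 3.8402), alpha = 0.01
Step 1: grad_x = 2*7*-4.0042 = -56.0588, grad_y = 2*2*3.8402 = 15.3608
  x_1 = -4.0042 - 0.01*-56.0588 = -3.4436
  y_1 = 3.8402 - 0.01*15.3608 = 3.6866
Step 2: grad_x = 2*7*-3.4436 = -48.2106, grad_y = 2*2*3.6866 = 14.7464
  x_2 = -3.4436 - 0.01*-48.2106 = -2.9615
  y_2 = 3.6866 - 0.01*14.7464 = 3.5391
Step 3: grad_x = 2*7*-2.9615 = -41.4611, grad_y = 2*2*3.5391 = 14.1565
  x_3 = -2.9615 - 0.01*-41.4611 = -2.5469
  y_3 = 3.5391 - 0.01*14.1565 = 3.3976
Step 4: grad_x = 2*7*-2.5469 = -35.6565, grad_y = 2*2*3.3976 = 13.5903
  x_4 = -2.5469 - 0.01*-35.6565 = -2.1903
  y_4 = 3.3976 - 0.01*13.5903 = 3.2617
Step 5: grad_x = 2*7*-2.1903 = -30.6646, grad_y = 2*2*3.2617 = 13.0466
  x_5 = -2.1903 - 0.01*-30.6646 = -1.8837
  y_5 = 3.2617 - 0.01*13.0466 = 3.1312
f(-1.8837, 3.1312) = 7*(-1.8837)^2 + 2*3.1312^2 = 44.4466


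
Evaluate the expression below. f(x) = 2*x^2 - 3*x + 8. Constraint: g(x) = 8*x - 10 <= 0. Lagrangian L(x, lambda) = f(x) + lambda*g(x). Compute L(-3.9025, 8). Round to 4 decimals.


Step 1: Evaluate f(x).
f(-3.9025) = 2*(-3.9025)^2 - 3*(-3.9025) + 8 = 50.1665
Step 2: Evaluate g(x).
g(-3.9025) = 8*-3.9025 - 10 = -41.22
Step 3: Compute Lagrangian.
L = 50.1665 + 8*-41.22 = -279.5935


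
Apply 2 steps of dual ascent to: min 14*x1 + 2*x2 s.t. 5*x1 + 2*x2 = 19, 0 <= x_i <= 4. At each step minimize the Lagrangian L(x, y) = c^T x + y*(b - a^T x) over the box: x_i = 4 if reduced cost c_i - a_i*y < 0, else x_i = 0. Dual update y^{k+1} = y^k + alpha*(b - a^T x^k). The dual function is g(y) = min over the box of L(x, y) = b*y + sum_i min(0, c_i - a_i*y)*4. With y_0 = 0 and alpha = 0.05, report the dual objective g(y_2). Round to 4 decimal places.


Dual ascent for LP: min 14*x1 + 2*x2, 5*x1 + 2*x2 = 19, 0 <= x_i <= 4
Step 1: y^k = 0.0, reduced costs: (14.0, 2.0)
  x^k = (0.0, 0.0), subgradient = b - a^T x = 19.0
  y^{k+1} = 0.0 + 0.05*19.0 = 0.95
Step 2: y^k = 0.95, reduced costs: (9.25, 0.1)
  x^k = (0.0, 0.0), subgradient = b - a^T x = 19.0
  y^{k+1} = 0.95 + 0.05*19.0 = 1.9
Dual objective at y_2 = 1.9: reduced costs (4.5, -1.8), box minimizer x = (0.0, 4.0)
g(y_2) = b*y + (c1 - a1*y)*x1 + (c2 - a2*y)*x2 = 19*1.9 + 4.5*0.0 + (-1.8)*4.0 = 36.1 + 0.0 - 7.2 = 28.9


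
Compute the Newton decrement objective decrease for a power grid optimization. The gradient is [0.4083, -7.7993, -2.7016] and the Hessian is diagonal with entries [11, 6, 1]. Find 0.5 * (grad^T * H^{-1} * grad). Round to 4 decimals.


Step 1: H is diagonal, so H^(-1) * g = [0.0371, -1.2999, -2.7016].
Step 2: g^T H^(-1) g = sum_i g_i^2 / H_ii
  = (0.4083)^2/11 + (-7.7993)^2/6 + (-2.7016)^2/1
  = 0.0152 + 10.1382 + 7.2986 = 17.452
Step 3: Objective decrease = 0.5 * g^T H^(-1) g = 8.726


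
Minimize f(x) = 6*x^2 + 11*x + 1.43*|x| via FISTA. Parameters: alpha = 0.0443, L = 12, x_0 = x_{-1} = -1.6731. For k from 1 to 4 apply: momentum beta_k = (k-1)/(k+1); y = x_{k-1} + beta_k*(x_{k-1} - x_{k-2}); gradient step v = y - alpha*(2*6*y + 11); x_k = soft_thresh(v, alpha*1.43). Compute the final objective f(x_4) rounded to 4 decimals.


FISTA on f(x) = 6*x^2 + 11*x + 1.43*|x|
L = 12, alpha = 0.0443
Iteration 1: beta = 0.0, y = -1.6731 + 0.0*(-1.6731 + 1.6731) = -1.6731
  grad(y) = -9.0772, v = y - alpha*grad = -1.271
  prox(v) = soft_thresh(-1.271, 0.0633) = -1.2076
Iteration 2: beta = 0.3333, y = -1.2076 + 0.3333*(-1.2076 + 1.6731) = -1.0525
  grad(y) = -1.6297, v = y - alpha*grad = -0.9803
  prox(v) = soft_thresh(-0.9803, 0.0633) = -0.9169
Iteration 3: beta = 0.5, y = -0.9169 + 0.5*(-0.9169 + 1.2076) = -0.7716
  grad(y) = 1.741, v = y - alpha*grad = -0.8487
  prox(v) = soft_thresh(-0.8487, 0.0633) = -0.7854
Iteration 4: beta = 0.6, y = -0.7854 + 0.6*(-0.7854 + 0.9169) = -0.7064
  grad(y) = 2.523, v = y - alpha*grad = -0.8182
  prox(v) = soft_thresh(-0.8182, 0.0633) = -0.7548
f(x_4) = 6*(-0.7548)^2 + 11*(-0.7548) + 1.43*|-0.7548| = -3.8051


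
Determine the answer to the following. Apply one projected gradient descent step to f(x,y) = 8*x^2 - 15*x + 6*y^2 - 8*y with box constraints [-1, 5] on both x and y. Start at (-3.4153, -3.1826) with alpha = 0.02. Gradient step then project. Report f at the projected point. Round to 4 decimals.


Step 1: Compute gradient at (-3.4153, -3.1826).
grad_x = 2*8*-3.4153 - 15 = -69.6448
grad_y = 2*6*-3.1826 - 8 = -46.1912
Step 2: Gradient step.
x_raw = -3.4153 - 0.02*-69.6448 = -2.0224
y_raw = -3.1826 - 0.02*-46.1912 = -2.2588
Step 3: Project onto [-1, 5].
x_proj = clip(-2.0224) = -1.0
y_proj = clip(-2.2588) = -1.0
Step 4: Evaluate f.
f(-1.0, -1.0) = 37.0


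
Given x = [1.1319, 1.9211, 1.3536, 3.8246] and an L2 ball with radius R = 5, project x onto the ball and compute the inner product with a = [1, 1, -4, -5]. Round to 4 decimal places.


Step 1: Compute ||x|| (intermediates to 6 decimals).
||x|| = sqrt(1.1319^2 + 1.9211^2 + 1.3536^2 + 3.8246^2) = 4.62943
Step 2: Project.
Since ||x|| <= R, proj = x (no scaling needed).
proj(x) = [1.1319, 1.9211, 1.3536, 3.8246]
Step 3: Dot product.
a^T * proj(x) = 1*1.1319 + 1*1.9211 - 4*1.3536 - 5*3.8246 = -21.4844


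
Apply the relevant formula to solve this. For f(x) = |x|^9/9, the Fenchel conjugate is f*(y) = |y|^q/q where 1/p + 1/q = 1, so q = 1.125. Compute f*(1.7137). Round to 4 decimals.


The conjugate exponent q satisfies 1/p + 1/q = 1.
p = 9, so q = 9/(9 - 1) = 1.125
|y|^q = 1.7137^1.125 = 1.8331
f*(1.7137) = 1.8331 / 1.125 = 1.6294


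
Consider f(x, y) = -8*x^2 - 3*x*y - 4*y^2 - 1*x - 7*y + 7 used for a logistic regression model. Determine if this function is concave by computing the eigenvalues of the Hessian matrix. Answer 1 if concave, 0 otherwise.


The Hessian of f(x,y) = -8*x^2 - 3*x*y - 4*y^2 - 1*x - 7*y + 7 is:
H = [[-16, -3], [-3, -8]]
Trace = -16 - 8 = -24
Determinant = -16*-8 - (-3)^2 = 119
Discriminant = (-24)^2 - 4*119 = 100.0
Eigenvalues: lambda_1 = -17.0, lambda_2 = -7.0
The function is concave.

1


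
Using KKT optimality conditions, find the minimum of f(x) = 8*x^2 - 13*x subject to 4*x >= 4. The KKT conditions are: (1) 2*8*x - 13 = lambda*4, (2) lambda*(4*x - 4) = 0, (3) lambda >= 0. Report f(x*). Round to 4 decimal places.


Step 1: Try lambda = 0 (constraint inactive).
x_unc = 13/(2*8) = 0.8125
Check: 4*0.8125 = 3.25 < 4 -- violated!
Step 2: Constraint must be active: 4*x = 4
x* = 4/4 = 1.0
lambda = (2*8*1.0 - 13)/4 = 0.75
Step 3: Compute optimal value.
f(x*) = 8*1.0^2 - 13*1.0 = -5.0


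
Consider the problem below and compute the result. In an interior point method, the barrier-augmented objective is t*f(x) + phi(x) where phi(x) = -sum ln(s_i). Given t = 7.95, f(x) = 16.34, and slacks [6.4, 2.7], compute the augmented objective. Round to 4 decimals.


Step 1: Compute log-barrier.
ln values: [1.8563, 0.9933]
phi = -(1.8563 + 0.9933) = -2.8495
Step 2: Compute augmented objective.
t*f(x) = 7.95*16.34 = 129.903
Total = 129.903 - 2.8495 = 127.0535


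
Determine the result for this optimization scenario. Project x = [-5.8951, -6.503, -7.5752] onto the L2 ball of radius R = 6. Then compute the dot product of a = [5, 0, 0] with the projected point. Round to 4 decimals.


Step 1: Compute ||x|| (intermediates to 6 decimals).
||x|| = sqrt((-5.8951)^2 + (-6.503)^2 + (-7.5752)^2) = 11.594174
Step 2: Project.
Since ||x|| > R, scale = R/||x|| = 6/11.594174 = 0.517501, proj(x) = scale * x
proj(x) = [-3.05072, -3.365309, -3.920174]
Step 3: Dot product.
a^T * proj(x) = 5*(-3.05072) + 0*(-3.365309) + 0*(-3.920174) = -15.2536


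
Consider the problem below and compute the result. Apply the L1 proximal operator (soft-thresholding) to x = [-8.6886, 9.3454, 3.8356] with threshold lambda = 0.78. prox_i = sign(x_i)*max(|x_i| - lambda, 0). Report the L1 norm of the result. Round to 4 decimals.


Soft-thresholding with lambda = 0.78:
prox(-8.6886) = sign(-8.6886)*max(|-8.6886| - 0.78, 0) = -7.9086
prox(9.3454) = sign(9.3454)*max(|9.3454| - 0.78, 0) = 8.5654
prox(3.8356) = sign(3.8356)*max(|3.8356| - 0.78, 0) = 3.0556
prox(x) = [-7.9086, 8.5654, 3.0556]
||prox(x)||_1 = 7.9086 + 8.5654 + 3.0556 = 19.5296


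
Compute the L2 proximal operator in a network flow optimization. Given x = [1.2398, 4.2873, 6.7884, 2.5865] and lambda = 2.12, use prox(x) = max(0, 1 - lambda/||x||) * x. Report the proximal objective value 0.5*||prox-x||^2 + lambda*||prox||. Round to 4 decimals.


Step 1: Compute ||x||.
||x|| = 8.5259
Step 2: Compute scaling factor.
scale = max(0, 1 - 2.12/8.5259) = 0.7513
Step 3: prox(x) = [0.9315, 3.2212, 5.1004, 1.9434]
||prox(x)|| = 6.4059
Step 4: Proximal objective.
0.5*||prox-x||^2 = 2.2472
lambda*||prox|| = 13.5805
Total = 15.8276


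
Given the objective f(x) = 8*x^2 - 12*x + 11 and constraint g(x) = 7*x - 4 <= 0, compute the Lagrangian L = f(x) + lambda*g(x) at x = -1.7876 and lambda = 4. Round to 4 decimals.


Step 1: Evaluate f(x).
f(-1.7876) = 8*(-1.7876)^2 - 12*(-1.7876) + 11 = 58.0153
Step 2: Evaluate g(x).
g(-1.7876) = 7*-1.7876 - 4 = -16.5132
Step 3: Compute Lagrangian.
L = 58.0153 + 4*-16.5132 = -8.0375


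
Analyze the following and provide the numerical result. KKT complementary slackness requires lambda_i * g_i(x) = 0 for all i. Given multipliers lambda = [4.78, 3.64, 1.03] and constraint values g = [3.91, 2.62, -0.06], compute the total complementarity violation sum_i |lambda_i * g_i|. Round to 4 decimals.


KKT complementary slackness check:
lambda_1 * g_1 = 4.78 * 3.91 = 18.6898
lambda_2 * g_2 = 3.64 * 2.62 = 9.5368
lambda_3 * g_3 = 1.03 * -0.06 = -0.0618
Total violation = 18.6898 + 9.5368 + 0.0618 = 28.2884


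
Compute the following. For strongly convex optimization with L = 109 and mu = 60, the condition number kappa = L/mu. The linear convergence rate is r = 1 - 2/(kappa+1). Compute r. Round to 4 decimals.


Step 1: Compute the condition number.
kappa = L/mu = 109/60 = 1.8167
Step 2: Compute the convergence rate.
r = 1 - 2/(kappa + 1) = 1 - 2*mu/(L + mu) = (L - mu)/(L + mu) = 49/169 = 0.2899


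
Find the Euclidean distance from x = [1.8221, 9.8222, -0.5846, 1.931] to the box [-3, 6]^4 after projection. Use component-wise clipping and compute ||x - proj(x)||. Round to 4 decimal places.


Project each component onto [-3, 6].
clip(1.8221) = 1.8221, clip(9.8222) = 6.0, clip(-0.5846) = -0.5846, clip(1.931) = 1.931
Projection = [1.8221, 6.0, -0.5846, 1.931]
Squared diffs: [0.0, 14.6092, 0.0, 0.0]
Distance = sqrt(14.6092) = 3.8222


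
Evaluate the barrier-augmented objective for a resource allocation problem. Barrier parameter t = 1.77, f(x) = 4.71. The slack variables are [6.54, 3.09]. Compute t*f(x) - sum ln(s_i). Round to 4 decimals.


Step 1: Compute log-barrier.
ln values: [1.8779, 1.1282]
phi = -(1.8779 + 1.1282) = -3.0061
Step 2: Compute augmented objective.
t*f(x) = 1.77*4.71 = 8.3367
Total = 8.3367 - 3.0061 = 5.3306


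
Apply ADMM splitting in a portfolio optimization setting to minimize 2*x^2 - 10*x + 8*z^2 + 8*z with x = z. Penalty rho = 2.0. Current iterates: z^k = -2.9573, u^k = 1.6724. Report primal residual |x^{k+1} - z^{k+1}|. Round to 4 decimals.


ADMM iteration with rho = 2.0, z^k = -2.9573, u^k = 1.6724
Step 1: x-update.
Minimize 2*x^2 - 10*x + (2.0/2)*(x + 2.9573 + 1.6724)^2
FOC: (2*2 + 2.0)*x = 10 + 2.0*(-2.9573 - 1.6724)
x^{k+1} = 0.1234
Step 2: z-update.
Minimize 8*z^2 + 8*z + (2.0/2)*(0.1234 - z + 1.6724)^2
FOC: (2*8 + 2.0)*z = -8 + 2.0*(0.1234 + 1.6724)
z^{k+1} = -0.2449
Step 3: u-update.
u^{k+1} = 1.6724 + 0.1234 + 0.2449 = 2.0407
Step 4: Primal residual = |0.1234 + 0.2449| = 0.3683


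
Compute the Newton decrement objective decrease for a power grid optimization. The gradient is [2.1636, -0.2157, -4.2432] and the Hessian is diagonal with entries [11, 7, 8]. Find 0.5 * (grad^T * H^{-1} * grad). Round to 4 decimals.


Step 1: H is diagonal, so H^(-1) * g = [0.1967, -0.0308, -0.5304].
Step 2: g^T H^(-1) g = sum_i g_i^2 / H_ii
  = (2.1636)^2/11 + (-0.2157)^2/7 + (-4.2432)^2/8
  = 0.4256 + 0.0066 + 2.2506 = 2.6828
Step 3: Objective decrease = 0.5 * g^T H^(-1) g = 1.3414


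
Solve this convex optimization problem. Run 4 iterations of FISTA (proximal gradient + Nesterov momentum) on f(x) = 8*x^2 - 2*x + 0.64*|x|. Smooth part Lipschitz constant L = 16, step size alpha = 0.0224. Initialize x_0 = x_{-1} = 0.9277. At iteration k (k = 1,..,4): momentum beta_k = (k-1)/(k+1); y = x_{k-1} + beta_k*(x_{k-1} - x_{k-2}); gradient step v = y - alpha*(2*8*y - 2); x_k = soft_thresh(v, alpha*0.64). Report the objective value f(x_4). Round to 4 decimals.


FISTA on f(x) = 8*x^2 - 2*x + 0.64*|x|
L = 16, alpha = 0.0224
Iteration 1: beta = 0.0, y = 0.9277 + 0.0*(0.9277 - 0.9277) = 0.9277
  grad(y) = 12.8432, v = y - alpha*grad = 0.64
  prox(v) = soft_thresh(0.64, 0.0143) = 0.6257
Iteration 2: beta = 0.3333, y = 0.6257 + 0.3333*(0.6257 - 0.9277) = 0.525
  grad(y) = 6.4, v = y - alpha*grad = 0.3816
  prox(v) = soft_thresh(0.3816, 0.0143) = 0.3673
Iteration 3: beta = 0.5, y = 0.3673 + 0.5*(0.3673 - 0.6257) = 0.2381
  grad(y) = 1.8099, v = y - alpha*grad = 0.1976
  prox(v) = soft_thresh(0.1976, 0.0143) = 0.1832
Iteration 4: beta = 0.6, y = 0.1832 + 0.6*(0.1832 - 0.3673) = 0.0728
  grad(y) = -0.8351, v = y - alpha*grad = 0.0915
  prox(v) = soft_thresh(0.0915, 0.0143) = 0.0772
f(x_4) = 8*0.0772^2 - 2*0.0772 + 0.64*|0.0772| = -0.0573


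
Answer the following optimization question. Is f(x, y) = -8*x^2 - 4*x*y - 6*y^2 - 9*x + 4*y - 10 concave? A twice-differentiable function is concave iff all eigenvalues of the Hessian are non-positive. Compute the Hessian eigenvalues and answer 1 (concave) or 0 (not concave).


The Hessian of f(x,y) = -8*x^2 - 4*x*y - 6*y^2 - 9*x + 4*y - 10 is:
H = [[-16, -4], [-4, -12]]
Trace = -16 - 12 = -28
Determinant = -16*-12 - (-4)^2 = 176
Discriminant = (-28)^2 - 4*176 = 80.0
Eigenvalues: lambda_1 = -18.4721, lambda_2 = -9.5279
The function is concave.

1


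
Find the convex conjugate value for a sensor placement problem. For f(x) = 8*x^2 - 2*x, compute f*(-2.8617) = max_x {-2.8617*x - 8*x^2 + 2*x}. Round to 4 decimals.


f*(y) = sup_x {y*x - a*x^2 - b*x} = sup_x {(y-b)*x - a*x^2}
FOC: (y - b) - 2a*x = 0 => x* = (y - b)/(2a)
x* = (-2.8617 + 2)/(2*8) = -0.0539
f*(-2.8617) = (y-b)^2/(4a) = (-2.8617 + 2)^2/(4*8)
= 0.7425/32 = 0.0232


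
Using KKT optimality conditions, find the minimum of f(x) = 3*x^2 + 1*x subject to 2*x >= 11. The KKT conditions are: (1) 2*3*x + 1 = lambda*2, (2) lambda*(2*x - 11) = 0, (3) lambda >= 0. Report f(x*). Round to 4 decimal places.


Step 1: Try lambda = 0 (constraint inactive).
x_unc = -1/(2*3) = -0.1667
Check: 2*-0.1667 = -0.3334 < 11 -- violated!
Step 2: Constraint must be active: 2*x = 11
x* = 11/2 = 5.5
lambda = (2*3*5.5 + 1)/2 = 17.0
Step 3: Compute optimal value.
f(x*) = 3*5.5^2 + 1*5.5 = 96.25


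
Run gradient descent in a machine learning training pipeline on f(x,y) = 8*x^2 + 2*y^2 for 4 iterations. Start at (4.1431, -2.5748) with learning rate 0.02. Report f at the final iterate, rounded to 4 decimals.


Gradient descent on f(x,y) = 8*x^2 + 2*y^2.
Starting point: (4.1431, -2.5748), alpha = 0.02
Step 1: grad_x = 2*8*4.1431 = 66.2896, grad_y = 2*2*-2.5748 = -10.2992
  x_1 = 4.1431 - 0.02*66.2896 = 2.8173
  y_1 = -2.5748 - 0.02*-10.2992 = -2.3688
Step 2: grad_x = 2*8*2.8173 = 45.0769, grad_y = 2*2*-2.3688 = -9.4753
  x_2 = 2.8173 - 0.02*45.0769 = 1.9158
  y_2 = -2.3688 - 0.02*-9.4753 = -2.1793
Step 3: grad_x = 2*8*1.9158 = 30.6523, grad_y = 2*2*-2.1793 = -8.7172
  x_3 = 1.9158 - 0.02*30.6523 = 1.3027
  y_3 = -2.1793 - 0.02*-8.7172 = -2.005
Step 4: grad_x = 2*8*1.3027 = 20.8436, grad_y = 2*2*-2.005 = -8.0199
  x_4 = 1.3027 - 0.02*20.8436 = 0.8859
  y_4 = -2.005 - 0.02*-8.0199 = -1.8446
f(0.8859, -1.8446) = 8*0.8859^2 + 2*(-1.8446)^2 = 13.0827


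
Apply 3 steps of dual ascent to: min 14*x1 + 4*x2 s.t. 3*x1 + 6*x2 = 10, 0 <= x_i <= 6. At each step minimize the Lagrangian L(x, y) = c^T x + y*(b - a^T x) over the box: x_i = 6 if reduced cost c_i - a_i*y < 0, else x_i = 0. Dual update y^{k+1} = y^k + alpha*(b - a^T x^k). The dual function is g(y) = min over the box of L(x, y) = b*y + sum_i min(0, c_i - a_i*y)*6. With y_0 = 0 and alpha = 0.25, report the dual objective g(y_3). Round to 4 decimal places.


Dual ascent for LP: min 14*x1 + 4*x2, 3*x1 + 6*x2 = 10, 0 <= x_i <= 6
Step 1: y^k = 0.0, reduced costs: (14.0, 4.0)
  x^k = (0.0, 0.0), subgradient = b - a^T x = 10.0
  y^{k+1} = 0.0 + 0.25*10.0 = 2.5
Step 2: y^k = 2.5, reduced costs: (6.5, -11.0)
  x^k = (0.0, 6.0), subgradient = b - a^T x = -26.0
  y^{k+1} = 2.5 + 0.25*-26.0 = -4.0
Step 3: y^k = -4.0, reduced costs: (26.0, 28.0)
  x^k = (0.0, 0.0), subgradient = b - a^T x = 10.0
  y^{k+1} = -4.0 + 0.25*10.0 = -1.5
Dual objective at y_3 = -1.5: reduced costs (18.5, 13.0), box minimizer x = (0.0, 0.0)
g(y_3) = b*y + (c1 - a1*y)*x1 + (c2 - a2*y)*x2 = 10*(-1.5) + 18.5*0.0 + 13.0*0.0 = -15.0 + 0.0 + 0.0 = -15.0


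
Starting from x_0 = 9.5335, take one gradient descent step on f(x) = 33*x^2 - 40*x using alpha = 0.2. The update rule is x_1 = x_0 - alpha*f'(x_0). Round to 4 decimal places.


We compute the gradient at x_0 and apply the update.
f'(x) = 66*x - 40
f'(9.5335) = 66*9.5335 - 40 = 589.211
x_1 = 9.5335 - 0.2*589.211 = -108.3087


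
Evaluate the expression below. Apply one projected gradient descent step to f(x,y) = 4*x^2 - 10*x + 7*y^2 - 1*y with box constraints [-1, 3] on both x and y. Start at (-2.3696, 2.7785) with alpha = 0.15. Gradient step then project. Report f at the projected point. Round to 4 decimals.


Step 1: Compute gradient at (-2.3696, 2.7785).
grad_x = 2*4*-2.3696 - 10 = -28.9568
grad_y = 2*7*2.7785 - 1 = 37.899
Step 2: Gradient step.
x_raw = -2.3696 - 0.15*-28.9568 = 1.9739
y_raw = 2.7785 - 0.15*37.899 = -2.9064
Step 3: Project onto [-1, 3].
x_proj = clip(1.9739) = 1.9739
y_proj = clip(-2.9064) = -1.0
Step 4: Evaluate f.
f(1.9739, -1.0) = 3.8462


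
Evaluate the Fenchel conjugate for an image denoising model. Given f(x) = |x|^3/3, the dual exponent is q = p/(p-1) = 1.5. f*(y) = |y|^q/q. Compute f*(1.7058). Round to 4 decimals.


The conjugate exponent q satisfies 1/p + 1/q = 1.
p = 3, so q = 3/(3 - 1) = 1.5
|y|^q = 1.7058^1.5 = 2.2279
f*(1.7058) = 2.2279 / 1.5 = 1.4853


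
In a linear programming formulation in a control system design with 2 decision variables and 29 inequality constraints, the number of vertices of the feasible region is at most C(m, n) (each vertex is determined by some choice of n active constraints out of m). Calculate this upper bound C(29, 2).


Each vertex corresponds to some choice of n active constraints out of m, so the number of vertices is at most C(m, n) = m! / (n!(m-n)!).
m = 29, n = 2
Numerator: 29 * 28
Denominator: 2! = 2
C(29, 2) = 406


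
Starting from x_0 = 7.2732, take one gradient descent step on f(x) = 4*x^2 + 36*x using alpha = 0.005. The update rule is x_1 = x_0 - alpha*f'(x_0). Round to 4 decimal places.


We compute the gradient at x_0 and apply the update.
f'(x) = 8*x + 36
f'(7.2732) = 8*7.2732 + 36 = 94.1856
x_1 = 7.2732 - 0.005*94.1856 = 6.8023


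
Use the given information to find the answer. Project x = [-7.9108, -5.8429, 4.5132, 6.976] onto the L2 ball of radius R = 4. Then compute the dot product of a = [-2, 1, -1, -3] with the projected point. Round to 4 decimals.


Step 1: Compute ||x|| (intermediates to 6 decimals).
||x|| = sqrt((-7.9108)^2 + (-5.8429)^2 + 4.5132^2 + 6.976^2) = 12.87454
Step 2: Project.
Since ||x|| > R, scale = R/||x|| = 4/12.87454 = 0.310691, proj(x) = scale * x
proj(x) = [-2.457814, -1.815336, 1.402211, 2.16738]
Step 3: Dot product.
a^T * proj(x) = -2*(-2.457814) + 1*(-1.815336) - 1*1.402211 - 3*2.16738 = -4.8041


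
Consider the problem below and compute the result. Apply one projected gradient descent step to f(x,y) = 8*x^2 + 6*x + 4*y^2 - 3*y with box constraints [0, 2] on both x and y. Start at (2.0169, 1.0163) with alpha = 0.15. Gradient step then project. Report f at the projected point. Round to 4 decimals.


Step 1: Compute gradient at (2.0169, 1.0163).
grad_x = 2*8*2.0169 + 6 = 38.2704
grad_y = 2*4*1.0163 - 3 = 5.1304
Step 2: Gradient step.
x_raw = 2.0169 - 0.15*38.2704 = -3.7237
y_raw = 1.0163 - 0.15*5.1304 = 0.2467
Step 3: Project onto [0, 2].
x_proj = clip(-3.7237) = 0.0
y_proj = clip(0.2467) = 0.2467
Step 4: Evaluate f.
f(0.0, 0.2467) = -0.4967


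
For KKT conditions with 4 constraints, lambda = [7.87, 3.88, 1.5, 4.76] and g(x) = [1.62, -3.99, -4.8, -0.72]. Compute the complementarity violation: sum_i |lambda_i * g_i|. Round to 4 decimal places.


KKT complementary slackness check:
lambda_1 * g_1 = 7.87 * 1.62 = 12.7494
lambda_2 * g_2 = 3.88 * -3.99 = -15.4812
lambda_3 * g_3 = 1.5 * -4.8 = -7.2
lambda_4 * g_4 = 4.76 * -0.72 = -3.4272
Total violation = 12.7494 + 15.4812 + 7.2 + 3.4272 = 38.8578


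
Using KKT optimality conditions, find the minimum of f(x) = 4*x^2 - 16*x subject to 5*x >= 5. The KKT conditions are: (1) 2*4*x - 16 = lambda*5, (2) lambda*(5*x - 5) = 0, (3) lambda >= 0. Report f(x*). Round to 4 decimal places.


Step 1: Try lambda = 0 (constraint inactive).
Stationarity: 2*4*x - 16 = 0
x* = 16/(2*4) = 2.0
Check constraint: 5*2.0 = 10.0 >= 5 -- satisfied.
Step 2: Compute optimal value.
f(x*) = 4*2.0^2 - 16*2.0 = -16.0


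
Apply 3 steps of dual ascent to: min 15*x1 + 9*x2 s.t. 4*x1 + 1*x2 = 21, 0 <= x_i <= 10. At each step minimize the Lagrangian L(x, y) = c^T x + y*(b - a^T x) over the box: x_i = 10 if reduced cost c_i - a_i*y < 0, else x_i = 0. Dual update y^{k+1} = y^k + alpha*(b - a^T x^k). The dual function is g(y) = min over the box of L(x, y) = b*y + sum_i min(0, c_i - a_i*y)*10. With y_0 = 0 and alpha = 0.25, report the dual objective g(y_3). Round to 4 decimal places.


Dual ascent for LP: min 15*x1 + 9*x2, 4*x1 + 1*x2 = 21, 0 <= x_i <= 10
Step 1: y^k = 0.0, reduced costs: (15.0, 9.0)
  x^k = (0.0, 0.0), subgradient = b - a^T x = 21.0
  y^{k+1} = 0.0 + 0.25*21.0 = 5.25
Step 2: y^k = 5.25, reduced costs: (-6.0, 3.75)
  x^k = (10.0, 0.0), subgradient = b - a^T x = -19.0
  y^{k+1} = 5.25 + 0.25*-19.0 = 0.5
Step 3: y^k = 0.5, reduced costs: (13.0, 8.5)
  x^k = (0.0, 0.0), subgradient = b - a^T x = 21.0
  y^{k+1} = 0.5 + 0.25*21.0 = 5.75
Dual objective at y_3 = 5.75: reduced costs (-8.0, 3.25), box minimizer x = (10.0, 0.0)
g(y_3) = b*y + (c1 - a1*y)*x1 + (c2 - a2*y)*x2 = 21*5.75 + (-8.0)*10.0 + 3.25*0.0 = 120.75 - 80.0 + 0.0 = 40.75


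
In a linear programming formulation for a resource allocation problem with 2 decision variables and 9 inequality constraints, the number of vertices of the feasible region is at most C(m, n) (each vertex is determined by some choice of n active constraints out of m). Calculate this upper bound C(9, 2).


Each vertex corresponds to some choice of n active constraints out of m, so the number of vertices is at most C(m, n) = m! / (n!(m-n)!).
m = 9, n = 2
Numerator: 9 * 8
Denominator: 2! = 2
C(9, 2) = 36


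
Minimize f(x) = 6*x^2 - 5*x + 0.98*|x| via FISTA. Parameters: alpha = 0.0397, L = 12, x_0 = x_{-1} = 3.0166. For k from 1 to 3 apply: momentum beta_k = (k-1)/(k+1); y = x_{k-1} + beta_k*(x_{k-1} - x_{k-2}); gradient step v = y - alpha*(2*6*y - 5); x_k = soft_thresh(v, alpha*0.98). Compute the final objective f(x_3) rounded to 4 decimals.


FISTA on f(x) = 6*x^2 - 5*x + 0.98*|x|
L = 12, alpha = 0.0397
Iteration 1: beta = 0.0, y = 3.0166 + 0.0*(3.0166 - 3.0166) = 3.0166
  grad(y) = 31.1992, v = y - alpha*grad = 1.778
  prox(v) = soft_thresh(1.778, 0.0389) = 1.7391
Iteration 2: beta = 0.3333, y = 1.7391 + 0.3333*(1.7391 - 3.0166) = 1.3132
  grad(y) = 10.759, v = y - alpha*grad = 0.8861
  prox(v) = soft_thresh(0.8861, 0.0389) = 0.8472
Iteration 3: beta = 0.5, y = 0.8472 + 0.5*(0.8472 - 1.7391) = 0.4013
  grad(y) = -0.1847, v = y - alpha*grad = 0.4086
  prox(v) = soft_thresh(0.4086, 0.0389) = 0.3697
f(x_3) = 6*0.3697^2 - 5*0.3697 + 0.98*|0.3697| = -0.6661


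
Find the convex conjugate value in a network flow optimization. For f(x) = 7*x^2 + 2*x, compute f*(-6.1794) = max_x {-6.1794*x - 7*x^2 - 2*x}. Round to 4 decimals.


f*(y) = sup_x {y*x - a*x^2 - b*x} = sup_x {(y-b)*x - a*x^2}
FOC: (y - b) - 2a*x = 0 => x* = (y - b)/(2a)
x* = (-6.1794 - 2)/(2*7) = -0.5842
f*(-6.1794) = (y-b)^2/(4a) = (-6.1794 - 2)^2/(4*7)
= 66.9026/28 = 2.3894


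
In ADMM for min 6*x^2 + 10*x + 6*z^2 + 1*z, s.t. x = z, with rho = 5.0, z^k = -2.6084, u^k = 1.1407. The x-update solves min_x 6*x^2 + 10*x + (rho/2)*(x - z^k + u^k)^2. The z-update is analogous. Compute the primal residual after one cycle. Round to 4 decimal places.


ADMM iteration with rho = 5.0, z^k = -2.6084, u^k = 1.1407
Step 1: x-update.
Minimize 6*x^2 + 10*x + (5.0/2)*(x + 2.6084 + 1.1407)^2
FOC: (2*6 + 5.0)*x = -10 + 5.0*(-2.6084 - 1.1407)
x^{k+1} = -1.6909
Step 2: z-update.
Minimize 6*z^2 + 1*z + (5.0/2)*(-1.6909 - z + 1.1407)^2
FOC: (2*6 + 5.0)*z = -1 + 5.0*(-1.6909 + 1.1407)
z^{k+1} = -0.2207
Step 3: u-update.
u^{k+1} = 1.1407 - 1.6909 + 0.2207 = -0.3296
Step 4: Primal residual = |-1.6909 + 0.2207| = 1.4703


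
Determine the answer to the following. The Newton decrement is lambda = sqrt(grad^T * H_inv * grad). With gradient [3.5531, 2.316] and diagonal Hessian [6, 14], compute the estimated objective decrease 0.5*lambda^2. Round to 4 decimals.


Step 1: H is diagonal, so H^(-1) * g = [0.5922, 0.1654].
Step 2: g^T H^(-1) g = sum_i g_i^2 / H_ii
  = (3.5531)^2/6 + (2.316)^2/14
  = 2.1041 + 0.3831 = 2.4872
Step 3: Objective decrease = 0.5 * g^T H^(-1) g = 1.2436


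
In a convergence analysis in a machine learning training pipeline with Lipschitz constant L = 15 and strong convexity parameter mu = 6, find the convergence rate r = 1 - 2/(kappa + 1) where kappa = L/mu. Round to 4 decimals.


Step 1: Compute the condition number.
kappa = L/mu = 15/6 = 2.5
Step 2: Compute the convergence rate.
r = 1 - 2/(kappa + 1) = 1 - 2*mu/(L + mu) = (L - mu)/(L + mu) = 9/21 = 0.4286
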